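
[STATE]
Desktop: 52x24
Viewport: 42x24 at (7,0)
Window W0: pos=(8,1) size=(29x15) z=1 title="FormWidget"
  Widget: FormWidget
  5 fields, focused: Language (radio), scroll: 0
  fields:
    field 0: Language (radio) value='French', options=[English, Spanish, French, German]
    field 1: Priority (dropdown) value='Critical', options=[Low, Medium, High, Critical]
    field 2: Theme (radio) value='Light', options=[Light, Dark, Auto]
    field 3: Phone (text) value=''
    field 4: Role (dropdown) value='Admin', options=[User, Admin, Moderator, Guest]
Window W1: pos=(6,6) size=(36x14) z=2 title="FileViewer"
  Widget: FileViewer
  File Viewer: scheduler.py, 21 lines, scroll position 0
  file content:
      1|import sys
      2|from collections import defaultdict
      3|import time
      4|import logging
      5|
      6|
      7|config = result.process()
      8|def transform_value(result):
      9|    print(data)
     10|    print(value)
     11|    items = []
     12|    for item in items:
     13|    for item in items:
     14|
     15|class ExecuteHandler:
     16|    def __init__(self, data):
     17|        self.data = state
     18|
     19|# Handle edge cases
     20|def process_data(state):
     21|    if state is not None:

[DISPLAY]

                                          
 ┏━━━━━━━━━━━━━━━━━━━━━━━━━━━┓            
 ┃ FormWidget                ┃            
 ┠───────────────────────────┨            
 ┃> Language:   ( ) English  ┃            
 ┃  Priority:   [Critical  ▼]┃            
━━━━━━━━━━━━━━━━━━━━━━━━━━━━━━━━━━┓       
 FileViewer                       ┃       
──────────────────────────────────┨       
import sys                       ▲┃       
from collections import defaultdi█┃       
import time                      ░┃       
import logging                   ░┃       
                                 ░┃       
                                 ░┃       
config = result.process()        ░┃       
def transform_value(result):     ░┃       
    print(data)                  ░┃       
    print(value)                 ▼┃       
━━━━━━━━━━━━━━━━━━━━━━━━━━━━━━━━━━┛       
                                          
                                          
                                          
                                          


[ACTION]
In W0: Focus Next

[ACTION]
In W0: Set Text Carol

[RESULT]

                                          
 ┏━━━━━━━━━━━━━━━━━━━━━━━━━━━┓            
 ┃ FormWidget                ┃            
 ┠───────────────────────────┨            
 ┃  Language:   ( ) English  ┃            
 ┃> Priority:   [Critical  ▼]┃            
━━━━━━━━━━━━━━━━━━━━━━━━━━━━━━━━━━┓       
 FileViewer                       ┃       
──────────────────────────────────┨       
import sys                       ▲┃       
from collections import defaultdi█┃       
import time                      ░┃       
import logging                   ░┃       
                                 ░┃       
                                 ░┃       
config = result.process()        ░┃       
def transform_value(result):     ░┃       
    print(data)                  ░┃       
    print(value)                 ▼┃       
━━━━━━━━━━━━━━━━━━━━━━━━━━━━━━━━━━┛       
                                          
                                          
                                          
                                          


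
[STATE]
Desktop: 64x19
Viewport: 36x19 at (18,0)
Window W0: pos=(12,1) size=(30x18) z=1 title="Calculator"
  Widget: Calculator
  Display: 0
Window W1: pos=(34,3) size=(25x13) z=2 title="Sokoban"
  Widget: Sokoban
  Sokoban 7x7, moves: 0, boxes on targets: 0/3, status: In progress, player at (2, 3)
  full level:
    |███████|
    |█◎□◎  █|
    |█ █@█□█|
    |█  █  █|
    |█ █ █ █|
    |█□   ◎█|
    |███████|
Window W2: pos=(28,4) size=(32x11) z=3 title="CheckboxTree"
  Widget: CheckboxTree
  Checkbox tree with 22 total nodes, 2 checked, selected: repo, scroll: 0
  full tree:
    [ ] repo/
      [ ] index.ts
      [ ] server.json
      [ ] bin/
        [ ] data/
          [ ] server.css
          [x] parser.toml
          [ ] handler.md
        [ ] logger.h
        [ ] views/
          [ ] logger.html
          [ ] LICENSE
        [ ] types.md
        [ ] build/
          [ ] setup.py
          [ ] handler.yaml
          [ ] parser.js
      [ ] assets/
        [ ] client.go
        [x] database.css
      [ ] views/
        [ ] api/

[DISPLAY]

                                    
━━━━━━━━━━━━━━━━━━━━━━━┓            
ulator                 ┃            
────────────────┏━━━━━━━━━━━━━━━━━━━
          ┏━━━━━━━━━━━━━━━━━━━━━━━━━
───┬───┬──┃ CheckboxTree            
 8 │ 9 │ ÷┠─────────────────────────
───┼───┼──┃>[-] repo/               
 5 │ 6 │ ×┃   [ ] index.ts          
───┼───┼──┃   [ ] server.json       
 2 │ 3 │ -┃   [-] bin/              
───┼───┼──┃     [-] data/           
 . │ = │ +┃       [ ] server.css    
───┼───┼──┃       [x] parser.toml   
 MC│ MR│ M┗━━━━━━━━━━━━━━━━━━━━━━━━━
───┴───┴───┘    ┗━━━━━━━━━━━━━━━━━━━
                       ┃            
                       ┃            
━━━━━━━━━━━━━━━━━━━━━━━┛            


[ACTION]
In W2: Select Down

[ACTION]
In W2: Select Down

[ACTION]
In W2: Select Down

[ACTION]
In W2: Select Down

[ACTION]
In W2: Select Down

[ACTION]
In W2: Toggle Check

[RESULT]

                                    
━━━━━━━━━━━━━━━━━━━━━━━┓            
ulator                 ┃            
────────────────┏━━━━━━━━━━━━━━━━━━━
          ┏━━━━━━━━━━━━━━━━━━━━━━━━━
───┬───┬──┃ CheckboxTree            
 8 │ 9 │ ÷┠─────────────────────────
───┼───┼──┃ [-] repo/               
 5 │ 6 │ ×┃   [ ] index.ts          
───┼───┼──┃   [ ] server.json       
 2 │ 3 │ -┃   [-] bin/              
───┼───┼──┃     [-] data/           
 . │ = │ +┃>      [x] server.css    
───┼───┼──┃       [x] parser.toml   
 MC│ MR│ M┗━━━━━━━━━━━━━━━━━━━━━━━━━
───┴───┴───┘    ┗━━━━━━━━━━━━━━━━━━━
                       ┃            
                       ┃            
━━━━━━━━━━━━━━━━━━━━━━━┛            


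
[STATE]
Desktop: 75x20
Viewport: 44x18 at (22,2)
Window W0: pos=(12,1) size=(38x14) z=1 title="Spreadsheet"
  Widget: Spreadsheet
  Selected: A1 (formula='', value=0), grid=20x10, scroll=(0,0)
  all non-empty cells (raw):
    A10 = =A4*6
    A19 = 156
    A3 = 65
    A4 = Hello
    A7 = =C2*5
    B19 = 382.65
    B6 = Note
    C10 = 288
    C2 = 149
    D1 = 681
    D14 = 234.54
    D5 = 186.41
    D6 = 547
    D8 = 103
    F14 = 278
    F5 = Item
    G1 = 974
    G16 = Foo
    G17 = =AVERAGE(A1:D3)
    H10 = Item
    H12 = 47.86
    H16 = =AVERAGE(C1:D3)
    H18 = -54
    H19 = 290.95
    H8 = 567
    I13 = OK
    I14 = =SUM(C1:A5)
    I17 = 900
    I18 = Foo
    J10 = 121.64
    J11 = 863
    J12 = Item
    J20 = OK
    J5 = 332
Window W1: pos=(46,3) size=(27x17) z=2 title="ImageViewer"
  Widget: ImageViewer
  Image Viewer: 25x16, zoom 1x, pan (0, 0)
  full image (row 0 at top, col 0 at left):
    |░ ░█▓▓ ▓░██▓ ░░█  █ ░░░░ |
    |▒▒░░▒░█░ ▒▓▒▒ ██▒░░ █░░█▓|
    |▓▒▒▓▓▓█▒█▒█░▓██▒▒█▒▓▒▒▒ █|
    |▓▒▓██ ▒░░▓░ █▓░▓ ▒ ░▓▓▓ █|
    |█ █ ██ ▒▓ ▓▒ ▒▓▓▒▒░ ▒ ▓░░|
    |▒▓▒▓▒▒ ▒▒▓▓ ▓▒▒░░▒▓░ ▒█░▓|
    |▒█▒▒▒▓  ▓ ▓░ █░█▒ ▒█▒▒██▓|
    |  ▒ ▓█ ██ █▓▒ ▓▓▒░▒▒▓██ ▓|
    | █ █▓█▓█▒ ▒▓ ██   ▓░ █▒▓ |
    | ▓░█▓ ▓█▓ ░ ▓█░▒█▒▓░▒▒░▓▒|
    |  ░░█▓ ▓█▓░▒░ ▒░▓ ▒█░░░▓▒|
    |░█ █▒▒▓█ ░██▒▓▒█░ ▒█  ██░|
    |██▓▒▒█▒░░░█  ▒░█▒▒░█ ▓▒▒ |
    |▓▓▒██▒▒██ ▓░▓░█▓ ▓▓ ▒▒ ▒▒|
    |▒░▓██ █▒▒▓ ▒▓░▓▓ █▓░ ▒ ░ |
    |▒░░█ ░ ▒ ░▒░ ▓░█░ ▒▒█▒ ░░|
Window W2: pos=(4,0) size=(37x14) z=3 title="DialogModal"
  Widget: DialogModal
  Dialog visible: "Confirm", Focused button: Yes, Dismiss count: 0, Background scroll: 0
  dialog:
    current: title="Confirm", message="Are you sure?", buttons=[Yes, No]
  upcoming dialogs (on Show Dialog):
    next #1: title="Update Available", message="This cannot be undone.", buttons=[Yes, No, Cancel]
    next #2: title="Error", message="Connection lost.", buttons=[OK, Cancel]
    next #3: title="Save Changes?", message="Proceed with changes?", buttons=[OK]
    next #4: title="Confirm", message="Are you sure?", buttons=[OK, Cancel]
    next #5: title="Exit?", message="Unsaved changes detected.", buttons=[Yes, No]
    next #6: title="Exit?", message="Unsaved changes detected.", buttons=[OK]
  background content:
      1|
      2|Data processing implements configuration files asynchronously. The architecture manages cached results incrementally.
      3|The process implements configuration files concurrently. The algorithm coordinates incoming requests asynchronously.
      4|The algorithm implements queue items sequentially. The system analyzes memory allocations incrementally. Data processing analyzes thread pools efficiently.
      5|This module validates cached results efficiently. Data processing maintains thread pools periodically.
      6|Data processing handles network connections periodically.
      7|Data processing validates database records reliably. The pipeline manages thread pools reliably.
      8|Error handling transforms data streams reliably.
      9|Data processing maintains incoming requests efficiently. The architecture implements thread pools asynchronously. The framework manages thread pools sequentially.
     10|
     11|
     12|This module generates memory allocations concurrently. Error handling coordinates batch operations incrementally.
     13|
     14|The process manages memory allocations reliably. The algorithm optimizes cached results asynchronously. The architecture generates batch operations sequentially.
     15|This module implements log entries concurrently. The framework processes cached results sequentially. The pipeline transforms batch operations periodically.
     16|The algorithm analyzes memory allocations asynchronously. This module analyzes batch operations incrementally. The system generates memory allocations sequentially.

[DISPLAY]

──────────────────┨        ┃                
                  ┃─────┏━━━━━━━━━━━━━━━━━━━
mplements configur┃     ┃ ImageViewer       
────────┐figuratio┃   D ┠───────────────────
firm    │ueue item┃-----┃░ ░█▓▓ ▓░██▓ ░░█  █
u sure? │ed result┃     ┃▒▒░░▒░█░ ▒▓▒▒ ██▒░░
]  No   │twork con┃     ┃▓▒▒▓▓▓█▒█▒█░▓██▒▒█▒
────────┘database ┃     ┃▓▒▓██ ▒░░▓░ █▓░▓ ▒ 
ansforms data stre┃     ┃█ █ ██ ▒▓ ▓▒ ▒▓▓▒▒░
aintains incoming ┃  186┃▒▓▒▓▒▒ ▒▒▓▓ ▓▒▒░░▒▓
                  ┃     ┃▒█▒▒▒▓  ▓ ▓░ █░█▒ ▒
━━━━━━━━━━━━━━━━━━┛     ┃  ▒ ▓█ ██ █▓▒ ▓▓▒░▒
━━━━━━━━━━━━━━━━━━━━━━━━┃ █ █▓█▓█▒ ▒▓ ██   ▓
                        ┃ ▓░█▓ ▓█▓ ░ ▓█░▒█▒▓
                        ┃  ░░█▓ ▓█▓░▒░ ▒░▓ ▒
                        ┃░█ █▒▒▓█ ░██▒▓▒█░ ▒
                        ┃██▓▒▒█▒░░░█  ▒░█▒▒░
                        ┗━━━━━━━━━━━━━━━━━━━


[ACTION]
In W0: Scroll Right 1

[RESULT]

──────────────────┨        ┃                
                  ┃─────┏━━━━━━━━━━━━━━━━━━━
mplements configur┃     ┃ ImageViewer       
────────┐figuratio┃   E ┠───────────────────
firm    │ueue item┃-----┃░ ░█▓▓ ▓░██▓ ░░█  █
u sure? │ed result┃     ┃▒▒░░▒░█░ ▒▓▒▒ ██▒░░
]  No   │twork con┃     ┃▓▒▒▓▓▓█▒█▒█░▓██▒▒█▒
────────┘database ┃     ┃▓▒▓██ ▒░░▓░ █▓░▓ ▒ 
ansforms data stre┃     ┃█ █ ██ ▒▓ ▓▒ ▒▓▓▒▒░
aintains incoming ┃     ┃▒▓▒▓▒▒ ▒▒▓▓ ▓▒▒░░▒▓
                  ┃     ┃▒█▒▒▒▓  ▓ ▓░ █░█▒ ▒
━━━━━━━━━━━━━━━━━━┛     ┃  ▒ ▓█ ██ █▓▒ ▓▓▒░▒
━━━━━━━━━━━━━━━━━━━━━━━━┃ █ █▓█▓█▒ ▒▓ ██   ▓
                        ┃ ▓░█▓ ▓█▓ ░ ▓█░▒█▒▓
                        ┃  ░░█▓ ▓█▓░▒░ ▒░▓ ▒
                        ┃░█ █▒▒▓█ ░██▒▓▒█░ ▒
                        ┃██▓▒▒█▒░░░█  ▒░█▒▒░
                        ┗━━━━━━━━━━━━━━━━━━━


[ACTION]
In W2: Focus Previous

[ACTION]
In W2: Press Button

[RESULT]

──────────────────┨        ┃                
                  ┃─────┏━━━━━━━━━━━━━━━━━━━
mplements configur┃     ┃ ImageViewer       
ments configuratio┃   E ┠───────────────────
lements queue item┃-----┃░ ░█▓▓ ▓░██▓ ░░█  █
ates cached result┃     ┃▒▒░░▒░█░ ▒▓▒▒ ██▒░░
andles network con┃     ┃▓▒▒▓▓▓█▒█▒█░▓██▒▒█▒
alidates database ┃     ┃▓▒▓██ ▒░░▓░ █▓░▓ ▒ 
ansforms data stre┃     ┃█ █ ██ ▒▓ ▓▒ ▒▓▓▒▒░
aintains incoming ┃     ┃▒▓▒▓▒▒ ▒▒▓▓ ▓▒▒░░▒▓
                  ┃     ┃▒█▒▒▒▓  ▓ ▓░ █░█▒ ▒
━━━━━━━━━━━━━━━━━━┛     ┃  ▒ ▓█ ██ █▓▒ ▓▓▒░▒
━━━━━━━━━━━━━━━━━━━━━━━━┃ █ █▓█▓█▒ ▒▓ ██   ▓
                        ┃ ▓░█▓ ▓█▓ ░ ▓█░▒█▒▓
                        ┃  ░░█▓ ▓█▓░▒░ ▒░▓ ▒
                        ┃░█ █▒▒▓█ ░██▒▓▒█░ ▒
                        ┃██▓▒▒█▒░░░█  ▒░█▒▒░
                        ┗━━━━━━━━━━━━━━━━━━━


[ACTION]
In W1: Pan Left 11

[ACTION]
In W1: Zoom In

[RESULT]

──────────────────┨        ┃                
                  ┃─────┏━━━━━━━━━━━━━━━━━━━
mplements configur┃     ┃ ImageViewer       
ments configuratio┃   E ┠───────────────────
lements queue item┃-----┃░░  ░░██▓▓▓▓  ▓▓░░█
ates cached result┃     ┃░░  ░░██▓▓▓▓  ▓▓░░█
andles network con┃     ┃▒▒▒▒░░░░▒▒░░██░░  ▒
alidates database ┃     ┃▒▒▒▒░░░░▒▒░░██░░  ▒
ansforms data stre┃     ┃▓▓▒▒▒▒▓▓▓▓▓▓██▒▒██▒
aintains incoming ┃     ┃▓▓▒▒▒▒▓▓▓▓▓▓██▒▒██▒
                  ┃     ┃▓▓▒▒▓▓████  ▒▒░░░░▓
━━━━━━━━━━━━━━━━━━┛     ┃▓▓▒▒▓▓████  ▒▒░░░░▓
━━━━━━━━━━━━━━━━━━━━━━━━┃██  ██  ████  ▒▒▓▓ 
                        ┃██  ██  ████  ▒▒▓▓ 
                        ┃▒▒▓▓▒▒▓▓▒▒▒▒  ▒▒▒▒▓
                        ┃▒▒▓▓▒▒▓▓▒▒▒▒  ▒▒▒▒▓
                        ┃▒▒██▒▒▒▒▒▒▓▓    ▓▓ 
                        ┗━━━━━━━━━━━━━━━━━━━


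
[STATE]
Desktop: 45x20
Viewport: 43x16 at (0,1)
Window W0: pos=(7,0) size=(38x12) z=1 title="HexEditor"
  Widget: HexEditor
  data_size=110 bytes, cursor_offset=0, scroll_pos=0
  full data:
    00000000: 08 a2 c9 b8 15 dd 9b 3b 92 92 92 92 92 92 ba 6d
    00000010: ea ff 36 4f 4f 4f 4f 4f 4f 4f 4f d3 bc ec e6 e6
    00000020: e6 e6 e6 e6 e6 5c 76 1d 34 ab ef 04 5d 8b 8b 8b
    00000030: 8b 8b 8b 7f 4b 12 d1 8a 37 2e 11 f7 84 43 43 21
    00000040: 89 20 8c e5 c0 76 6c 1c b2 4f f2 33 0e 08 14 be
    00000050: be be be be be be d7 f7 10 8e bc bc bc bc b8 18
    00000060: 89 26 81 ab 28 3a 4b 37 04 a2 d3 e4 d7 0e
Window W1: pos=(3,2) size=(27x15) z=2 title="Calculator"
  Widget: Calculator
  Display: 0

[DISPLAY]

       ┃ HexEditor                         
   ┏━━━━━━━━━━━━━━━━━━━━━━━━━┓─────────────
   ┃ Calculator              ┃15 dd 9b 3b  
   ┠─────────────────────────┨4f 4f 4f 4f  
   ┃                        0┃e6 5c 76 1d  
   ┃┌───┬───┬───┬───┐        ┃4b 12 d1 8a  
   ┃│ 7 │ 8 │ 9 │ ÷ │        ┃c0 76 6c 1c  
   ┃├───┼───┼───┼───┤        ┃be be d7 f7  
   ┃│ 4 │ 5 │ 6 │ × │        ┃28 3a 4b 37  
   ┃├───┼───┼───┼───┤        ┃             
   ┃│ 1 │ 2 │ 3 │ - │        ┃━━━━━━━━━━━━━
   ┃├───┼───┼───┼───┤        ┃             
   ┃│ 0 │ . │ = │ + │        ┃             
   ┃├───┼───┼───┼───┤        ┃             
   ┃│ C │ MC│ MR│ M+│        ┃             
   ┗━━━━━━━━━━━━━━━━━━━━━━━━━┛             


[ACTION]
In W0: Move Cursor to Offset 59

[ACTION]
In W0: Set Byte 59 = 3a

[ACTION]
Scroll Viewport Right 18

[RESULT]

     ┃ HexEditor                          ┃
 ┏━━━━━━━━━━━━━━━━━━━━━━━━━┓──────────────┨
 ┃ Calculator              ┃15 dd 9b 3b  9┃
 ┠─────────────────────────┨4f 4f 4f 4f  4┃
 ┃                        0┃e6 5c 76 1d  3┃
 ┃┌───┬───┬───┬───┐        ┃4b 12 d1 8a  3┃
 ┃│ 7 │ 8 │ 9 │ ÷ │        ┃c0 76 6c 1c  b┃
 ┃├───┼───┼───┼───┤        ┃be be d7 f7  1┃
 ┃│ 4 │ 5 │ 6 │ × │        ┃28 3a 4b 37  0┃
 ┃├───┼───┼───┼───┤        ┃              ┃
 ┃│ 1 │ 2 │ 3 │ - │        ┃━━━━━━━━━━━━━━┛
 ┃├───┼───┼───┼───┤        ┃               
 ┃│ 0 │ . │ = │ + │        ┃               
 ┃├───┼───┼───┼───┤        ┃               
 ┃│ C │ MC│ MR│ M+│        ┃               
 ┗━━━━━━━━━━━━━━━━━━━━━━━━━┛               


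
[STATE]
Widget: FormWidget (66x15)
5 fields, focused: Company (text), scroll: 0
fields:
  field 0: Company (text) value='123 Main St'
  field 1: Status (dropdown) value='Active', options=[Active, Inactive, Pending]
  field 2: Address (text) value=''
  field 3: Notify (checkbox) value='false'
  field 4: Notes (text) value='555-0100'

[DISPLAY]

> Company:    [123 Main St                                       ]
  Status:     [Active                                           ▼]
  Address:    [                                                  ]
  Notify:     [ ]                                                 
  Notes:      [555-0100                                          ]
                                                                  
                                                                  
                                                                  
                                                                  
                                                                  
                                                                  
                                                                  
                                                                  
                                                                  
                                                                  


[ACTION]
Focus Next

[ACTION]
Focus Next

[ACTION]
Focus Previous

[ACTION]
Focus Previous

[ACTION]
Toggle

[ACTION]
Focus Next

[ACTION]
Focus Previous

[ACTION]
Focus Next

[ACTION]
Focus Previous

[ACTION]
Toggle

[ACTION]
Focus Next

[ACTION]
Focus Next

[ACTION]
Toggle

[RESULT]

  Company:    [123 Main St                                       ]
  Status:     [Active                                           ▼]
> Address:    [                                                  ]
  Notify:     [ ]                                                 
  Notes:      [555-0100                                          ]
                                                                  
                                                                  
                                                                  
                                                                  
                                                                  
                                                                  
                                                                  
                                                                  
                                                                  
                                                                  


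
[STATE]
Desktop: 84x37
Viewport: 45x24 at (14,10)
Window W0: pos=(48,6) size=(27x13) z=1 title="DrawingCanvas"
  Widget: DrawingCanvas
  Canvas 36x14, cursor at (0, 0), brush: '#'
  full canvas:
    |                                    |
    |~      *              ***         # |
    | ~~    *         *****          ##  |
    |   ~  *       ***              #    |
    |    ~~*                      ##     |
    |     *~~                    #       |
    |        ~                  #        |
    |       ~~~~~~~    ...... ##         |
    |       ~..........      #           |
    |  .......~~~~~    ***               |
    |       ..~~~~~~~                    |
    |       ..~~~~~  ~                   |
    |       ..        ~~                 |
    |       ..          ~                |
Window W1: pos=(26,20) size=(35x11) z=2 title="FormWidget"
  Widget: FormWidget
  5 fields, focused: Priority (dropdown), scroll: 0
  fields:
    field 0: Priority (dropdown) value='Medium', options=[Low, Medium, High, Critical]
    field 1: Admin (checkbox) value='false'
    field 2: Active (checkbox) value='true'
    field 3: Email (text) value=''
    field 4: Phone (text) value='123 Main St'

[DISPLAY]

                                  ┃~      *  
                                  ┃ ~~    *  
                                  ┃   ~  *   
                                  ┃    ~~*   
                                  ┃     *~~  
                                  ┃        ~ 
                                  ┃       ~~~
                                  ┃       ~..
                                  ┗━━━━━━━━━━
                                             
            ┏━━━━━━━━━━━━━━━━━━━━━━━━━━━━━━━━
            ┃ FormWidget                     
            ┠────────────────────────────────
            ┃> Priority:   [Medium          ▼
            ┃  Admin:      [ ]               
            ┃  Active:     [x]               
            ┃  Email:      [                 
            ┃  Phone:      [123 Main St      
            ┃                                
            ┃                                
            ┗━━━━━━━━━━━━━━━━━━━━━━━━━━━━━━━━
                                             
                                             
                                             


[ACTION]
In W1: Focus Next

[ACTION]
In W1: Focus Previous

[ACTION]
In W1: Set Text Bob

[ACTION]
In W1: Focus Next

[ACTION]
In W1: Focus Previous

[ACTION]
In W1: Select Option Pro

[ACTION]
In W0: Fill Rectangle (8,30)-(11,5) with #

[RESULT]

                                  ┃~      *  
                                  ┃ ~~    *  
                                  ┃   ~  *   
                                  ┃    ~~*   
                                  ┃     *~~  
                                  ┃        ~ 
                                  ┃       ~~~
                                  ┃     #####
                                  ┗━━━━━━━━━━
                                             
            ┏━━━━━━━━━━━━━━━━━━━━━━━━━━━━━━━━
            ┃ FormWidget                     
            ┠────────────────────────────────
            ┃> Priority:   [Medium          ▼
            ┃  Admin:      [ ]               
            ┃  Active:     [x]               
            ┃  Email:      [                 
            ┃  Phone:      [123 Main St      
            ┃                                
            ┃                                
            ┗━━━━━━━━━━━━━━━━━━━━━━━━━━━━━━━━
                                             
                                             
                                             


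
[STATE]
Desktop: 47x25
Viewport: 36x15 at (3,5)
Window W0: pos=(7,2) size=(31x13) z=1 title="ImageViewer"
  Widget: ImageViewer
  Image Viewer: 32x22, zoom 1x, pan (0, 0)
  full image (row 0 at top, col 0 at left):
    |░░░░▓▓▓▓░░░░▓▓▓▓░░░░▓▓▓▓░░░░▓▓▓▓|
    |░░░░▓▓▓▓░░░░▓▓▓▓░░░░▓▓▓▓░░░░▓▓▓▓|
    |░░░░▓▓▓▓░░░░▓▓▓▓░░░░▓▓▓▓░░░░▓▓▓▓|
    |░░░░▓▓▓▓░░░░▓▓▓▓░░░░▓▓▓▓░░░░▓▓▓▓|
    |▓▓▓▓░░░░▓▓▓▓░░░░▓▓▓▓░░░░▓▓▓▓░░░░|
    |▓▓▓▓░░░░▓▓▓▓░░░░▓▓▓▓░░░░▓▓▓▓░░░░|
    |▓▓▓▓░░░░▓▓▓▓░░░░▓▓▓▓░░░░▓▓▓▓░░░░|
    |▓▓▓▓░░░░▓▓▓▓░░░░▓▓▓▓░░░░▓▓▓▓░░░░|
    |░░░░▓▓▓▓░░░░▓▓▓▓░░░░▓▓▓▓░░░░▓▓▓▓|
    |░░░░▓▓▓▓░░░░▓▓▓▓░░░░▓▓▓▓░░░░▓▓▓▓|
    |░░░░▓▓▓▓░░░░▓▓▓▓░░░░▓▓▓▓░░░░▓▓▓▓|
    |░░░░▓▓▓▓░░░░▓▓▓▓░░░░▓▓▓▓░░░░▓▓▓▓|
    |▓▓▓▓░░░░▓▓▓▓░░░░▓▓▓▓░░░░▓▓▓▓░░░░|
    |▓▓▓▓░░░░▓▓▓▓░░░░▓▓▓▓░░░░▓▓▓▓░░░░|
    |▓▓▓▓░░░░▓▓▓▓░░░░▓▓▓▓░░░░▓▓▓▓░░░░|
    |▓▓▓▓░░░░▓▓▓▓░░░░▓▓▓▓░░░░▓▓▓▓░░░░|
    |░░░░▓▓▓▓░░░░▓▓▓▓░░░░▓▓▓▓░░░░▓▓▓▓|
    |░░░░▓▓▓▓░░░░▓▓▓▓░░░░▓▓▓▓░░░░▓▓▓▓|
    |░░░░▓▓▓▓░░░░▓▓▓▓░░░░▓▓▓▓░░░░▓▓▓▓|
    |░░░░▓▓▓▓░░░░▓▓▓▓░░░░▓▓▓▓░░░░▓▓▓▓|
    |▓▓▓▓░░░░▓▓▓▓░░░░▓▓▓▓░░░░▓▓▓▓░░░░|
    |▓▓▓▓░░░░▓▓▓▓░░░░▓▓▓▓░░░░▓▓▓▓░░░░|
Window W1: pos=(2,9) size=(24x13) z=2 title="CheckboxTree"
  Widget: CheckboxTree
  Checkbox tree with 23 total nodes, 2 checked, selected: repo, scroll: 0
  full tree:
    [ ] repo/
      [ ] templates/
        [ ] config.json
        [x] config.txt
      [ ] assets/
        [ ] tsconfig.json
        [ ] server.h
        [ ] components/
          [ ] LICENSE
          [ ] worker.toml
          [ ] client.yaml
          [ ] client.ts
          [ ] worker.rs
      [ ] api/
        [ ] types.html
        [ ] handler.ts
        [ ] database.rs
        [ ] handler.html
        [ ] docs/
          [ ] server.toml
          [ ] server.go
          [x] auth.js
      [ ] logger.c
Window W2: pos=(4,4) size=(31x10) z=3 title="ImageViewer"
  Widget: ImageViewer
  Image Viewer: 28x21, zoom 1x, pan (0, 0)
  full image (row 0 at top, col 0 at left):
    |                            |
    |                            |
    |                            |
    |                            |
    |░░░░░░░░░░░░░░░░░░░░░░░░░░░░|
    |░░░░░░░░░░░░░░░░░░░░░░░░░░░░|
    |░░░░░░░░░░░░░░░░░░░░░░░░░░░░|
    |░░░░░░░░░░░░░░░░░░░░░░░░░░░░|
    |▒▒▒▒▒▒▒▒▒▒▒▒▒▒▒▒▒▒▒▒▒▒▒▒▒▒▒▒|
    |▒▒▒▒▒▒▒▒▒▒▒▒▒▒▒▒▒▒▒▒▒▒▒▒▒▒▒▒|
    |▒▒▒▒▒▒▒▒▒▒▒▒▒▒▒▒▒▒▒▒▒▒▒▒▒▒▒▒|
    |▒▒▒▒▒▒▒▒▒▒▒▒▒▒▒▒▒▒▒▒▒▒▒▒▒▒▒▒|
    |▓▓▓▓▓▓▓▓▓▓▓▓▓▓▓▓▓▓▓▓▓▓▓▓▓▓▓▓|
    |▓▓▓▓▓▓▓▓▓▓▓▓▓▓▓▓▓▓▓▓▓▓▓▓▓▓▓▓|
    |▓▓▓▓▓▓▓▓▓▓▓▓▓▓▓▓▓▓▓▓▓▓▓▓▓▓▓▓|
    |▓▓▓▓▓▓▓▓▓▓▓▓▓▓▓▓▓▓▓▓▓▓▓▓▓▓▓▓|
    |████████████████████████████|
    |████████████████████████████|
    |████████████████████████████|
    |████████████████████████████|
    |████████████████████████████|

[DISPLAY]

 ┃ ImageViewer                 ┃░▓┃ 
 ┠─────────────────────────────┨░▓┃ 
 ┃                             ┃░▓┃ 
 ┃                             ┃░▓┃ 
━┃                             ┃▓░┃ 
 ┃                             ┃▓░┃ 
─┃░░░░░░░░░░░░░░░░░░░░░░░░░░░░ ┃▓░┃ 
>┃░░░░░░░░░░░░░░░░░░░░░░░░░░░░ ┃▓░┃ 
 ┗━━━━━━━━━━━━━━━━━━━━━━━━━━━━━┛░▓┃ 
     [ ] config.json  ┃━━━━━━━━━━━┛ 
     [x] config.txt   ┃             
   [ ] assets/        ┃             
     [ ] tsconfig.json┃             
     [ ] server.h     ┃             
     [ ] components/  ┃             


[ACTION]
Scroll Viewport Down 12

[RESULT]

 ┃                             ┃▓░┃ 
─┃░░░░░░░░░░░░░░░░░░░░░░░░░░░░ ┃▓░┃ 
>┃░░░░░░░░░░░░░░░░░░░░░░░░░░░░ ┃▓░┃ 
 ┗━━━━━━━━━━━━━━━━━━━━━━━━━━━━━┛░▓┃ 
     [ ] config.json  ┃━━━━━━━━━━━┛ 
     [x] config.txt   ┃             
   [ ] assets/        ┃             
     [ ] tsconfig.json┃             
     [ ] server.h     ┃             
     [ ] components/  ┃             
       [ ] LICENSE    ┃             
━━━━━━━━━━━━━━━━━━━━━━┛             
                                    
                                    
                                    


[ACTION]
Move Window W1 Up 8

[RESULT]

 ┃                             ┃▓░┃ 
 ┃░░░░░░░░░░░░░░░░░░░░░░░░░░░░ ┃▓░┃ 
 ┃░░░░░░░░░░░░░░░░░░░░░░░░░░░░ ┃▓░┃ 
━┗━━━━━━━━━━━━━━━━━━━━━━━━━━━━━┛░▓┃ 
    ┗━━━━━━━━━━━━━━━━━━━━━━━━━━━━━┛ 
                                    
                                    
                                    
                                    
                                    
                                    
                                    
                                    
                                    
                                    


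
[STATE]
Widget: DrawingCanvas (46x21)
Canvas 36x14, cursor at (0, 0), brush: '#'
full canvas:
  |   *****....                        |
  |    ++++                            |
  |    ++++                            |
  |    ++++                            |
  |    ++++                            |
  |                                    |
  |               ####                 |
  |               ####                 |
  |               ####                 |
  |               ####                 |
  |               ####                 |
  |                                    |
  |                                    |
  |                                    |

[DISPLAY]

+  *****....                                  
    ++++                                      
    ++++                                      
    ++++                                      
    ++++                                      
                                              
               ####                           
               ####                           
               ####                           
               ####                           
               ####                           
                                              
                                              
                                              
                                              
                                              
                                              
                                              
                                              
                                              
                                              


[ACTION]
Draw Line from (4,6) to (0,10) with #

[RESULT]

+  *****..#.                                  
    ++++ #                                    
    ++++#                                     
    +++#                                      
    ++#+                                      
                                              
               ####                           
               ####                           
               ####                           
               ####                           
               ####                           
                                              
                                              
                                              
                                              
                                              
                                              
                                              
                                              
                                              
                                              


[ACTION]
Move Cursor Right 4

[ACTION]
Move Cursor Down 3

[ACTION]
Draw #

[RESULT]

   *****..#.                                  
    ++++ #                                    
    ++++#                                     
    #++#                                      
    ++#+                                      
                                              
               ####                           
               ####                           
               ####                           
               ####                           
               ####                           
                                              
                                              
                                              
                                              
                                              
                                              
                                              
                                              
                                              
                                              


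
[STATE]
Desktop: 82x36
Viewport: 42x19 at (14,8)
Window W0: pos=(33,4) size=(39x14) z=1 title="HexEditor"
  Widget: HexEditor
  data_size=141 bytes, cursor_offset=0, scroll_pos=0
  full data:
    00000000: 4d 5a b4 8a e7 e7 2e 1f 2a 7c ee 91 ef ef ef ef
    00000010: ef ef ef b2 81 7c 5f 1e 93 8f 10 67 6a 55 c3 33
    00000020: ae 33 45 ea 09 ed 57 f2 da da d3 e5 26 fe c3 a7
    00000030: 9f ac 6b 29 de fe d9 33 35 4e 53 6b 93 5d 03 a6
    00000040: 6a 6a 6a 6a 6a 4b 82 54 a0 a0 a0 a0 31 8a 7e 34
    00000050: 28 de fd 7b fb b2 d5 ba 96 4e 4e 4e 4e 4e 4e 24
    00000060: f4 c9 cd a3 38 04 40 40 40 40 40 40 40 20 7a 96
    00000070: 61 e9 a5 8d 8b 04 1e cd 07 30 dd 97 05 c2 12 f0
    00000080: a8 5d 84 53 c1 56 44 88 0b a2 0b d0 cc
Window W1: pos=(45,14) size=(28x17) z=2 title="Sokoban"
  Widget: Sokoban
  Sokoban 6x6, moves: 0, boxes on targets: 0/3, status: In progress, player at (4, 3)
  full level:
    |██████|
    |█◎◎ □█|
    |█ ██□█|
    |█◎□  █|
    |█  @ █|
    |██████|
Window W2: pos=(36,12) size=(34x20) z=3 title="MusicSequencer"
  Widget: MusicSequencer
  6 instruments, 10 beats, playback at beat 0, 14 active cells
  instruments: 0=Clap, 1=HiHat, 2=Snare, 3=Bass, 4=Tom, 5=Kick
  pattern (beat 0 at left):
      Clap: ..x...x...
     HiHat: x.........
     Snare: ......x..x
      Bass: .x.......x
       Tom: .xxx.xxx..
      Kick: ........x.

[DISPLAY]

                   ┃00000010  ef ef ef b2 
                   ┃00000020  ae 33 45 ea 
                   ┃00000030  9f ac 6b 29 
                   ┃00000040  6a 6a 6a 6a 
                   ┃00┏━━━━━━━━━━━━━━━━━━━
                   ┃00┃ MusicSequencer    
                   ┃00┠───────────────────
                   ┃00┃      ▼123456789   
                   ┃  ┃  Clap··█···█···   
                   ┗━━┃ HiHat█·········   
                      ┃ Snare······█··█   
                      ┃  Bass·█·······█   
                      ┃   Tom·███·███··   
                      ┃  Kick········█·   
                      ┃                   
                      ┃                   
                      ┃                   
                      ┃                   
                      ┃                   


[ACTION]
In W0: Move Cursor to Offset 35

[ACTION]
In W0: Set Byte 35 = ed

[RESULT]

                   ┃00000010  ef ef ef b2 
                   ┃00000020  ae 33 45 ED 
                   ┃00000030  9f ac 6b 29 
                   ┃00000040  6a 6a 6a 6a 
                   ┃00┏━━━━━━━━━━━━━━━━━━━
                   ┃00┃ MusicSequencer    
                   ┃00┠───────────────────
                   ┃00┃      ▼123456789   
                   ┃  ┃  Clap··█···█···   
                   ┗━━┃ HiHat█·········   
                      ┃ Snare······█··█   
                      ┃  Bass·█·······█   
                      ┃   Tom·███·███··   
                      ┃  Kick········█·   
                      ┃                   
                      ┃                   
                      ┃                   
                      ┃                   
                      ┃                   


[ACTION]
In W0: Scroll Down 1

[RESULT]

                   ┃00000020  ae 33 45 ED 
                   ┃00000030  9f ac 6b 29 
                   ┃00000040  6a 6a 6a 6a 
                   ┃00000050  28 de fd 7b 
                   ┃00┏━━━━━━━━━━━━━━━━━━━
                   ┃00┃ MusicSequencer    
                   ┃00┠───────────────────
                   ┃  ┃      ▼123456789   
                   ┃  ┃  Clap··█···█···   
                   ┗━━┃ HiHat█·········   
                      ┃ Snare······█··█   
                      ┃  Bass·█·······█   
                      ┃   Tom·███·███··   
                      ┃  Kick········█·   
                      ┃                   
                      ┃                   
                      ┃                   
                      ┃                   
                      ┃                   
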